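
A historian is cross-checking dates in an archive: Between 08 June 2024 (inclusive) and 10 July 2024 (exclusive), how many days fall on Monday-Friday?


Start: 2024-06-08 (Saturday)
End (exclusive): 2024-07-10 (Wednesday)
Total calendar days: 32
Full weeks: 32 // 7 = 4 -> 20 weekdays
Remaining 4 days starting on Saturday:
  Sat(-), Sun(-), Mon(w), Tue(w) -> 2 weekdays
Total business days: 20 + 2 = 22

22


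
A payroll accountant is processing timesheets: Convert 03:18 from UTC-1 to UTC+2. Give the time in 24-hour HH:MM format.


Local time: 03:18 at UTC-1 (offset -1h)
Target zone: UTC+2 (offset 2h)
Difference: 2 - (-1) = 3 hours
Calculation: 3 + (3) = 6
Result: 06:18

06:18


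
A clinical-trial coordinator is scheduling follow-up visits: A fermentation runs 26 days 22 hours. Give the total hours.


Days: 26
Extra hours: 22
Hours per day: 24
Days to hours: 26 x 24 = 624
Total: 624 + 22 = 646

646


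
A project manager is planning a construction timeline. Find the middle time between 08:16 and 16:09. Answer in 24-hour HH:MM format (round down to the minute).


Start time: 08:16 = 496 minutes from midnight
End time: 16:09 = 969 minutes from midnight
Sum: 496 + 969 = 1465
Midpoint: 1465 / 2 = 732 minutes
Convert: 732 / 60 = 12 hours, 12 minutes
Result: 12:12

12:12


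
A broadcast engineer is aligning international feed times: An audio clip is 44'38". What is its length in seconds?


Minutes: 44
Seconds: 38
Convert minutes to seconds: 44 x 60 = 2640
Add remaining seconds: 2640 + 38 = 2678

2678


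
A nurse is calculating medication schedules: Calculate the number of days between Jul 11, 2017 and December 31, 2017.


Start: July 11, 2017
End: December 31, 2017
Days left in July: 20
August: 31
September: 30
October: 31
November: 30
... plus remaining months
Sum of remaining months: 153
Total: 20 + 153 = 173

173


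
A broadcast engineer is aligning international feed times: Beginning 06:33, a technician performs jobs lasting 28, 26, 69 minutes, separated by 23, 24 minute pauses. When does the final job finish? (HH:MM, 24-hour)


Start: 06:33 = 393 min from midnight
  after task 1 (28 min): 07:01
  after break (23 min): 07:24
  after task 2 (26 min): 07:50
  after break (24 min): 08:14
  after task 3 (69 min): 09:23
Total elapsed: 170 minutes
End time: 09:23

09:23


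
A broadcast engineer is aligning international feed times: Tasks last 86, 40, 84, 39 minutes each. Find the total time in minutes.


Durations: 86, 40, 84, 39
Running sum: 86
+ 40 = 126
+ 84 = 210
+ 39 = 249
Total duration: 249 minutes
That is 4 hours and 9 minutes

249


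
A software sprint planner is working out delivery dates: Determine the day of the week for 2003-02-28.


Date: 2003-02-28
January 1, 2003 is a Wednesday
Day of year: 59
Offset from Jan 1: 58 days
58 mod 7 = 2
Result: Friday

Friday


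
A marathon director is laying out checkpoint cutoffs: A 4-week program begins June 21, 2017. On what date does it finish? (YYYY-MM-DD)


Start: 2017-06-21
Weeks to add: 4
Convert to days: 4 x 7 = 28 days
Add 28 days to 2017-06-21
Result: 2017-07-19

2017-07-19


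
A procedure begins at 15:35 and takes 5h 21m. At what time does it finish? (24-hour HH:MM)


Start time: 15:35
Adding: 5 hours 21 minutes
Minutes: 35 + 21 = 56
Hours: 15 + 5 + 0 = 20
Result: 20:56

20:56


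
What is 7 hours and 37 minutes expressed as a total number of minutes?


Hours: 7
Minutes: 37
Convert hours to minutes: 7 x 60 = 420
Add remaining minutes: 420 + 37 = 457

457


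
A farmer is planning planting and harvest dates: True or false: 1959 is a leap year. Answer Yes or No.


Year: 1959
Divisible by 4? 1959 / 4 = 489.75 -> No
Not divisible by 4, so NOT a leap year

No


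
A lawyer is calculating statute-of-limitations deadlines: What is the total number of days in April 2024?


Month: April
Year: 2024
April is a 30-day month
Total: 30 days

30


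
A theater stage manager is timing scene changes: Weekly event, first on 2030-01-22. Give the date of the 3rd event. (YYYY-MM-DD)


First occurrence: 2030-01-22 (occurrence 1)
Each occurrence is 7 days after the previous.
Occurrence 3 is 2 weeks after the first.
2 weeks = 14 days
2030-01-22 + 14 days = 2030-02-05

2030-02-05


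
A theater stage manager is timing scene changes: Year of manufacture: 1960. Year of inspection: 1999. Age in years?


Birth year: 1960
Current year: 1999
Age = current year - birth year
Age = 1999 - 1960 = 39

39


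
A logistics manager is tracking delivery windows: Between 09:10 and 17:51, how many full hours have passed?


Start: 09:10
End: 17:51
Hour difference: 17 - 9 = 8 hours
Minute difference: 51 - 10 = 41 minutes
Total minutes: 521
Complete hours: 521 / 60 = 8 (remainder 41)

8


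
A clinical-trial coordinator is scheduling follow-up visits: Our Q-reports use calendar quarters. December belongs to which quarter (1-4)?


Month: December (month 12)
Q1: January-March (months 1-3)
Q2: April-June (months 4-6)
Q3: July-September (months 7-9)
Q4: October-December (months 10-12)
Month 12 falls in Q4

4


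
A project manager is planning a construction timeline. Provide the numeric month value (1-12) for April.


Calendar month order:
3. March
4. April <--
5. May
April is month number 4

4


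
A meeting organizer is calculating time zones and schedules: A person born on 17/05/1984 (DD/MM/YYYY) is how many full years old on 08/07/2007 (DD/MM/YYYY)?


Birth: 1984-05-17
Reference: 2007-07-08
Year difference: 2007 - 1984 = 23
Has birthday (05-17) occurred by 07-08? Yes
Age in full years: 23

23


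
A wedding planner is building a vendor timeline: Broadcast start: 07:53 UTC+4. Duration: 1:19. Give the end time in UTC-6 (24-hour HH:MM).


Start: 07:53 in UTC+4
Step 1 - add duration:
  minutes: 53 + 19 = 72 (carry 1h)
  hours: 7 + 1 + 1 = 9
  end in UTC+4: 09:12
Step 2 - convert UTC+4 -> UTC-6:
  offset difference: -6 - (4) = -10 hours
  9 + (-10) = -1 -> mod 24 = 23
Result: 23:12 in UTC-6

23:12


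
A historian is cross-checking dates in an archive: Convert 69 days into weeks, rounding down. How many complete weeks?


Total days: 69
Days per week: 7
Division: 69 / 7 = 9 remainder 6
Complete weeks: 9
Remaining days: 6

9


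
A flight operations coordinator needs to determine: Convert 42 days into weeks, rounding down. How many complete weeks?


Total days: 42
Days per week: 7
Division: 42 / 7 = 6 remainder 0
Complete weeks: 6
Remaining days: 0

6


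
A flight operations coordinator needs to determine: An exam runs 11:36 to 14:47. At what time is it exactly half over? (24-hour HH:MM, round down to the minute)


Start time: 11:36 = 696 minutes from midnight
End time: 14:47 = 887 minutes from midnight
Sum: 696 + 887 = 1583
Midpoint: 1583 / 2 = 791 minutes
Convert: 791 / 60 = 13 hours, 11 minutes
Result: 13:11

13:11


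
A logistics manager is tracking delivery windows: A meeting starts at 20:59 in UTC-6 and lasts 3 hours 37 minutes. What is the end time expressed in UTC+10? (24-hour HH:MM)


Start: 20:59 in UTC-6
Step 1 - add duration:
  minutes: 59 + 37 = 96 (carry 1h)
  hours: 20 + 3 + 1 = 24
  end in UTC-6: 00:36
Step 2 - convert UTC-6 -> UTC+10:
  offset difference: 10 - (-6) = 16 hours
  0 + (16) = 16 -> mod 24 = 16
Result: 16:36 in UTC+10

16:36


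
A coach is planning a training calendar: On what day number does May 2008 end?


Month: May
Year: 2008
May is a 31-day month
Total: 31 days

31


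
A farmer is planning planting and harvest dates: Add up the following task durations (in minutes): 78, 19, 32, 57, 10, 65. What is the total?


Durations: 78, 19, 32, 57, 10, 65
Running sum: 78
+ 19 = 97
+ 32 = 129
+ 57 = 186
+ 10 = 196
+ 65 = 261
Total duration: 261 minutes
That is 4 hours and 21 minutes

261


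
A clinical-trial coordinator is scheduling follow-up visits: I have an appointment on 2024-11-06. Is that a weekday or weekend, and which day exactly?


Date: 2024-11-06
January 1, 2024 is a Monday
Day of year: 311
Offset from Jan 1: 310 days
310 mod 7 = 2
Result: Wednesday

Wednesday


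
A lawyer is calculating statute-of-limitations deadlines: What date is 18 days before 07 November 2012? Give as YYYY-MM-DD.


Start: 2012-11-07
Subtracting 18 days
Days already passed in November: 7
After going back through November: 11 more days to subtract
October 2012 has 31 days, need 11
Result: 2012-10-20

2012-10-20


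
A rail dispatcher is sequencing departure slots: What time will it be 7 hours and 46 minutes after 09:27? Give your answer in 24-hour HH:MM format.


Start time: 09:27
Adding: 7 hours 46 minutes
Minutes: 27 + 46 = 73
Minute overflow: 73 >= 60, so carry 1 hour, minutes = 13
Hours: 9 + 7 + 1 = 17
Result: 17:13

17:13


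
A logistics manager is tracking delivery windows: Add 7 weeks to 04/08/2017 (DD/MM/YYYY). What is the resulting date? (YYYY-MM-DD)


Start: 2017-08-04
Weeks to add: 7
Convert to days: 7 x 7 = 49 days
Add 49 days to 2017-08-04
Result: 2017-09-22

2017-09-22


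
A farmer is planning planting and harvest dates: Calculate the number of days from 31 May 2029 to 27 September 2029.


Start date: 2029-05-31
End date: 2029-09-27
May 2029: +1 days
Jun 2029: +30 days
Jul 2029: +31 days
Aug 2029: +31 days
Sep 2029: +26 days
Total: 119 days

119


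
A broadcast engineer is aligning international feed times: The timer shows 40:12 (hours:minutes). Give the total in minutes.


Hours: 40
Minutes: 12
Convert hours to minutes: 40 x 60 = 2400
Add remaining minutes: 2400 + 12 = 2412

2412


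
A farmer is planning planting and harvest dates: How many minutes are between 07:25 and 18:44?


Start time: 07:25 = 445 minutes from midnight
End time: 18:44 = 1124 minutes from midnight
Difference: 1124 - 445 = 679 minutes
That is 11 hours and 19 minutes

679


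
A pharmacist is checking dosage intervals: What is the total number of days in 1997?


Year: 1997
Check leap year rules:
Divisible by 4? No
1997 is not a leap year
Days: 365

365


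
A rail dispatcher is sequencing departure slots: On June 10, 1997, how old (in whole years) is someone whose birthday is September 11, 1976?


Birth: 1976-09-11
Reference: 1997-06-10
Year difference: 1997 - 1976 = 21
Has birthday (09-11) occurred by 06-10? No
Birthday not yet reached this year -> subtract 1
Age in full years: 20

20


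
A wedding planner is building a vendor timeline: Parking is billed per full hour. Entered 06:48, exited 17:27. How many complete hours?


Start: 06:48
End: 17:27
Hour difference: 17 - 6 = 11 hours
Minute difference: 27 - 48 = -21 minutes
Total minutes: 639
Complete hours: 639 / 60 = 10 (remainder 39)

10


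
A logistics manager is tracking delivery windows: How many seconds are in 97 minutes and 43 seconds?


Minutes: 97
Seconds: 43
Convert minutes to seconds: 97 x 60 = 5820
Add remaining seconds: 5820 + 43 = 5863

5863


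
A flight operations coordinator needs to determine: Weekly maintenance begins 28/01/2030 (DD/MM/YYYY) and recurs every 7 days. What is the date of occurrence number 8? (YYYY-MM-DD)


First occurrence: 2030-01-28 (occurrence 1)
Each occurrence is 7 days after the previous.
Occurrence 8 is 7 weeks after the first.
7 weeks = 49 days
2030-01-28 + 49 days = 2030-03-18

2030-03-18


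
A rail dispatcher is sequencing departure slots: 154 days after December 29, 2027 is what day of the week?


Start: 2027-12-29 (Wednesday)
Step 1 - find target date: add 154 days
  2027-12-29 + 154 days = 2028-05-31
Step 2 - day of week:
  154 mod 7 = 0
  Wednesday + 0 days -> Wednesday
Result: Wednesday (2028-05-31)

Wednesday


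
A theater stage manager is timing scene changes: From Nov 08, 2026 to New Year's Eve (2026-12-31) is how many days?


Start: November 08, 2026
End: December 31, 2026
Days left in November: 22
December: 31
Sum of remaining months: 31
Total: 22 + 31 = 53

53


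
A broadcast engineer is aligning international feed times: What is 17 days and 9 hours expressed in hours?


Days: 17
Extra hours: 9
Hours per day: 24
Days to hours: 17 x 24 = 408
Total: 408 + 9 = 417

417


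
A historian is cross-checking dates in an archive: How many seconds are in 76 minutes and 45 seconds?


Minutes: 76
Extra seconds: 45
Seconds per minute: 60
Minutes to seconds: 76 x 60 = 4560
Total: 4560 + 45 = 4605

4605


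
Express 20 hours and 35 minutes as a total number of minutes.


Hours: 20
Extra minutes: 35
Minutes per hour: 60
Hours to minutes: 20 x 60 = 1200
Total: 1200 + 35 = 1235

1235


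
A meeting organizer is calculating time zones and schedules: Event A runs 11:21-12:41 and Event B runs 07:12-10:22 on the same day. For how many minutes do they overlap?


Interval A: [681, 761] minutes from midnight
Interval B: [432, 622] minutes from midnight
Overlap start = max(681, 432) = 681
Overlap end = min(761, 622) = 622
End <= start, so the intervals do not overlap: 0 minutes

0


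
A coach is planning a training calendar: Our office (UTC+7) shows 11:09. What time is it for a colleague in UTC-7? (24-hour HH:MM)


Local time: 11:09 at UTC+7 (offset 7h)
Target zone: UTC-7 (offset -7h)
Difference: -7 - (7) = -14 hours
Calculation: 11 + (-14) = -3
Wraparound: (-3) mod 24 = 21
Result: 21:09

21:09


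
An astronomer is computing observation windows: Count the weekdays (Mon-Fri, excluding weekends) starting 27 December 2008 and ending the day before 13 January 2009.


Start: 2008-12-27 (Saturday)
End (exclusive): 2009-01-13 (Tuesday)
Total calendar days: 17
Full weeks: 17 // 7 = 2 -> 10 weekdays
Remaining 3 days starting on Saturday:
  Sat(-), Sun(-), Mon(w) -> 1 weekdays
Total business days: 10 + 1 = 11

11


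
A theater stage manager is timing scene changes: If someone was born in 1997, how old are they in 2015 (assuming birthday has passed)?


Birth year: 1997
Current year: 2015
Age = current year - birth year
Age = 2015 - 1997 = 18

18


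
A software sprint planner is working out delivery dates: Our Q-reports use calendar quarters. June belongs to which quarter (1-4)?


Month: June (month 6)
Q1: January-March (months 1-3)
Q2: April-June (months 4-6)
Q3: July-September (months 7-9)
Q4: October-December (months 10-12)
Month 6 falls in Q2

2


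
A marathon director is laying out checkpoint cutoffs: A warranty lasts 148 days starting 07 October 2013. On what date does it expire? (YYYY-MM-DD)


Start: 2013-10-07
Adding 148 days
Days remaining in October: 24
After October: 124 days still to add
November 2013: 30 days, 94 remaining
December 2013: 31 days, 63 remaining
January 2014: 31 days, 32 remaining
February 2014: 28 days, 4 remaining
Result: 2014-03-04

2014-03-04


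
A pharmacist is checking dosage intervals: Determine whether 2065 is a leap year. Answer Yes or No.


Year: 2065
Divisible by 4? 2065 / 4 = 516.25 -> No
Not divisible by 4, so NOT a leap year

No


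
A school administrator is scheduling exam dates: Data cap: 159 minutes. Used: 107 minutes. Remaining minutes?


Total budget: 159 minutes
Time used: 107 minutes
Remaining: 159 - 107 = 52 minutes
Percent used: 67.3%
Percent remaining: 32.7%

52


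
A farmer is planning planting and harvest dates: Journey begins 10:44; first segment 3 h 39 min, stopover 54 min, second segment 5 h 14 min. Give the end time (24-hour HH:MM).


Depart: 10:44
Leg 1: +219 min -> 14:23
Layover: +54 min -> 15:17
Leg 2: +314 min -> 20:31
Total travel: 587 minutes = 9h 47m
Arrival: 20:31

20:31


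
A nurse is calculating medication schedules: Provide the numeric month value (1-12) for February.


Calendar month order:
1. January
2. February <--
3. March
February is month number 2

2


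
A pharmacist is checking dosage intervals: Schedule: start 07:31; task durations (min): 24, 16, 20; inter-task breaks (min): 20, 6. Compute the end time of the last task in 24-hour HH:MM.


Start: 07:31 = 451 min from midnight
  after task 1 (24 min): 07:55
  after break (20 min): 08:15
  after task 2 (16 min): 08:31
  after break (6 min): 08:37
  after task 3 (20 min): 08:57
Total elapsed: 86 minutes
End time: 08:57

08:57


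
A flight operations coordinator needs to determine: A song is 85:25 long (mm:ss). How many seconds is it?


Minutes: 85
Extra seconds: 25
Seconds per minute: 60
Minutes to seconds: 85 x 60 = 5100
Total: 5100 + 25 = 5125

5125


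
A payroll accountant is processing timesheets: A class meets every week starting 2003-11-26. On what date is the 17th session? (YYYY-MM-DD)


First occurrence: 2003-11-26 (occurrence 1)
Each occurrence is 7 days after the previous.
Occurrence 17 is 16 weeks after the first.
16 weeks = 112 days
2003-11-26 + 112 days = 2004-03-17

2004-03-17


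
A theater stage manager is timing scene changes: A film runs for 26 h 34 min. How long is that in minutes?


Hours: 26
Minutes: 34
Convert hours to minutes: 26 x 60 = 1560
Add remaining minutes: 1560 + 34 = 1594

1594


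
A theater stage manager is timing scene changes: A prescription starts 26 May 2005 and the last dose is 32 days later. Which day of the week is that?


Start: 2005-05-26 (Thursday)
Step 1 - find target date: add 32 days
  2005-05-26 + 32 days = 2005-06-27
Step 2 - day of week:
  32 mod 7 = 4
  Thursday + 4 days -> Monday
Result: Monday (2005-06-27)

Monday


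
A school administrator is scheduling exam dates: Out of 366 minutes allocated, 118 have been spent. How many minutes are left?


Total budget: 366 minutes
Time used: 118 minutes
Remaining: 366 - 118 = 248 minutes
Percent used: 32.2%
Percent remaining: 67.8%

248


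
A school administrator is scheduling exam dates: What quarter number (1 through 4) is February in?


Month: February (month 2)
Q1: January-March (months 1-3)
Q2: April-June (months 4-6)
Q3: July-September (months 7-9)
Q4: October-December (months 10-12)
Month 2 falls in Q1

1


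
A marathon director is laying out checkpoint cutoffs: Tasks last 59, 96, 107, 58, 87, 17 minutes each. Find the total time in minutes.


Durations: 59, 96, 107, 58, 87, 17
Running sum: 59
+ 96 = 155
+ 107 = 262
+ 58 = 320
+ 87 = 407
+ 17 = 424
Total duration: 424 minutes
That is 7 hours and 4 minutes

424


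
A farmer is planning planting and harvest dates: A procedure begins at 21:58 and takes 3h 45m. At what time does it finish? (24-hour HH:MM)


Start time: 21:58
Adding: 3 hours 45 minutes
Minutes: 58 + 45 = 103
Minute overflow: 103 >= 60, so carry 1 hour, minutes = 43
Hours: 21 + 3 + 1 = 25
Hour wraparound: 25 mod 24 = 1
Result: 01:43

01:43


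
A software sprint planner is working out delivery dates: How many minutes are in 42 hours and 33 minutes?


Hours: 42
Extra minutes: 33
Minutes per hour: 60
Hours to minutes: 42 x 60 = 2520
Total: 2520 + 33 = 2553

2553


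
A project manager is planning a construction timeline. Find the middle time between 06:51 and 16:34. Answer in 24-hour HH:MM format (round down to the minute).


Start time: 06:51 = 411 minutes from midnight
End time: 16:34 = 994 minutes from midnight
Sum: 411 + 994 = 1405
Midpoint: 1405 / 2 = 702 minutes
Convert: 702 / 60 = 11 hours, 42 minutes
Result: 11:42

11:42


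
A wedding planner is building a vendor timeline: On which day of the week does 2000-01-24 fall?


Date: 2000-01-24
January 1, 2000 is a Saturday
Day of year: 24
Offset from Jan 1: 23 days
23 mod 7 = 2
Result: Monday

Monday


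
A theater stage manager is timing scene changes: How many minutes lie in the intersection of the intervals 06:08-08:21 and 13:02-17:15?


Interval A: [368, 501] minutes from midnight
Interval B: [782, 1035] minutes from midnight
Overlap start = max(368, 782) = 782
Overlap end = min(501, 1035) = 501
End <= start, so the intervals do not overlap: 0 minutes

0


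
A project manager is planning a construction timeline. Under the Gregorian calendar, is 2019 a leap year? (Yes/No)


Year: 2019
Divisible by 4? 2019 / 4 = 504.75 -> No
Not divisible by 4, so NOT a leap year

No


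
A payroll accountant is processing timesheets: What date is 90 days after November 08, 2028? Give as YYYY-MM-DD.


Start: 2028-11-08
Adding 90 days
Days remaining in November: 22
After November: 68 days still to add
December 2028: 31 days, 37 remaining
January 2029: 31 days, 6 remaining
February 2029 has 28 days, need 6
Result: 2029-02-06

2029-02-06


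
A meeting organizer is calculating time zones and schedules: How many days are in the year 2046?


Year: 2046
Check leap year rules:
Divisible by 4? No
2046 is not a leap year
Days: 365

365


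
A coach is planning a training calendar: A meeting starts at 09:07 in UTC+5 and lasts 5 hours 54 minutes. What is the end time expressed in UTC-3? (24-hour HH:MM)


Start: 09:07 in UTC+5
Step 1 - add duration:
  minutes: 7 + 54 = 61 (carry 1h)
  hours: 9 + 5 + 1 = 15
  end in UTC+5: 15:01
Step 2 - convert UTC+5 -> UTC-3:
  offset difference: -3 - (5) = -8 hours
  15 + (-8) = 7 -> mod 24 = 7
Result: 07:01 in UTC-3

07:01


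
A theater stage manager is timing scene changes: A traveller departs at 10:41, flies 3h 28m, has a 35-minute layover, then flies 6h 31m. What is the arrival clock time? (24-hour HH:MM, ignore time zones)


Depart: 10:41
Leg 1: +208 min -> 14:09
Layover: +35 min -> 14:44
Leg 2: +391 min -> 21:15
Total travel: 634 minutes = 10h 34m
Arrival: 21:15

21:15


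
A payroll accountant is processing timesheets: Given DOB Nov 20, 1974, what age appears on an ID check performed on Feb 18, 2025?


Birth: 1974-11-20
Reference: 2025-02-18
Year difference: 2025 - 1974 = 51
Has birthday (11-20) occurred by 02-18? No
Birthday not yet reached this year -> subtract 1
Age in full years: 50

50


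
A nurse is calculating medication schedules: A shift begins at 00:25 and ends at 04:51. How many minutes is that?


Start time: 00:25 = 25 minutes from midnight
End time: 04:51 = 291 minutes from midnight
Difference: 291 - 25 = 266 minutes
That is 4 hours and 26 minutes

266


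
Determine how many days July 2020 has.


Month: July
Year: 2020
July is a 31-day month
Total: 31 days

31


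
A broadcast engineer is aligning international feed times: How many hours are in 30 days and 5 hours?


Days: 30
Extra hours: 5
Hours per day: 24
Days to hours: 30 x 24 = 720
Total: 720 + 5 = 725

725


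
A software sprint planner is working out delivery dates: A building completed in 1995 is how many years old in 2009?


Birth year: 1995
Current year: 2009
Age = current year - birth year
Age = 2009 - 1995 = 14

14


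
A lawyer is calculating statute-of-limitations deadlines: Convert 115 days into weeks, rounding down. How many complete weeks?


Total days: 115
Days per week: 7
Division: 115 / 7 = 16 remainder 3
Complete weeks: 16
Remaining days: 3

16


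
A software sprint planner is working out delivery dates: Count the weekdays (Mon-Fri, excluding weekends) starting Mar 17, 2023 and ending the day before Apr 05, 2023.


Start: 2023-03-17 (Friday)
End (exclusive): 2023-04-05 (Wednesday)
Total calendar days: 19
Full weeks: 19 // 7 = 2 -> 10 weekdays
Remaining 5 days starting on Friday:
  Fri(w), Sat(-), Sun(-), Mon(w), Tue(w) -> 3 weekdays
Total business days: 10 + 3 = 13

13


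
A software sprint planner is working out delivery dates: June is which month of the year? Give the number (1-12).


Calendar month order:
5. May
6. June <--
7. July
June is month number 6

6


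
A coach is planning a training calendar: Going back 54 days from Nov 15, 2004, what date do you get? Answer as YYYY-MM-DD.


Start: 2004-11-15
Subtracting 54 days
Days already passed in November: 15
After going back through November: 39 more days to subtract
October 2004: 31 days, 8 remaining
September 2004 has 30 days, need 8
Result: 2004-09-22

2004-09-22


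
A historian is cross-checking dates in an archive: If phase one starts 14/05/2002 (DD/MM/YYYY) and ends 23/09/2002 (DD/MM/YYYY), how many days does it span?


Start date: 2002-05-14
End date: 2002-09-23
May 2002: +18 days
Jun 2002: +30 days
Jul 2002: +31 days
Aug 2002: +31 days
Sep 2002: +22 days
Total: 132 days

132


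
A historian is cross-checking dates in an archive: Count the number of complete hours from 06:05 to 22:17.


Start: 06:05
End: 22:17
Hour difference: 22 - 6 = 16 hours
Minute difference: 17 - 5 = 12 minutes
Total minutes: 972
Complete hours: 972 / 60 = 16 (remainder 12)

16


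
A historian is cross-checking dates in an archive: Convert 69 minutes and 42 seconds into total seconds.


Minutes: 69
Seconds: 42
Convert minutes to seconds: 69 x 60 = 4140
Add remaining seconds: 4140 + 42 = 4182

4182


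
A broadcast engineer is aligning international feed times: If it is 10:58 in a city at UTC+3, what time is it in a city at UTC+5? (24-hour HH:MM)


Local time: 10:58 at UTC+3 (offset 3h)
Target zone: UTC+5 (offset 5h)
Difference: 5 - (3) = 2 hours
Calculation: 10 + (2) = 12
Result: 12:58

12:58


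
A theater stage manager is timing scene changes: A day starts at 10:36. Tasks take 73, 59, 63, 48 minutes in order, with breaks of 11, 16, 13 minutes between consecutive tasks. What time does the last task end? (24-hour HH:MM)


Start: 10:36 = 636 min from midnight
  after task 1 (73 min): 11:49
  after break (11 min): 12:00
  after task 2 (59 min): 12:59
  after break (16 min): 13:15
  after task 3 (63 min): 14:18
  after break (13 min): 14:31
  after task 4 (48 min): 15:19
Total elapsed: 283 minutes
End time: 15:19

15:19


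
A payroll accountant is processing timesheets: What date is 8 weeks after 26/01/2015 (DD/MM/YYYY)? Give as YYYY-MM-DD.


Start: 2015-01-26
Weeks to add: 8
Convert to days: 8 x 7 = 56 days
Add 56 days to 2015-01-26
Result: 2015-03-23

2015-03-23


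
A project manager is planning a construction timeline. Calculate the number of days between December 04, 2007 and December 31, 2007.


Start: December 04, 2007
End: December 31, 2007
Days left in December: 27
Total: 27 days

27


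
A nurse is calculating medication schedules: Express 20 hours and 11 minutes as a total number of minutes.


Hours: 20
Extra minutes: 11
Minutes per hour: 60
Hours to minutes: 20 x 60 = 1200
Total: 1200 + 11 = 1211

1211


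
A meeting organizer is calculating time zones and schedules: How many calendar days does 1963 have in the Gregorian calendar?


Year: 1963
Check leap year rules:
Divisible by 4? No
1963 is not a leap year
Days: 365

365


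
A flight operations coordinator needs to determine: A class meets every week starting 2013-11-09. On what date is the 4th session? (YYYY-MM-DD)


First occurrence: 2013-11-09 (occurrence 1)
Each occurrence is 7 days after the previous.
Occurrence 4 is 3 weeks after the first.
3 weeks = 21 days
2013-11-09 + 21 days = 2013-11-30

2013-11-30


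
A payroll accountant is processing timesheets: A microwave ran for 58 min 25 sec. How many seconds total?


Minutes: 58
Extra seconds: 25
Seconds per minute: 60
Minutes to seconds: 58 x 60 = 3480
Total: 3480 + 25 = 3505

3505


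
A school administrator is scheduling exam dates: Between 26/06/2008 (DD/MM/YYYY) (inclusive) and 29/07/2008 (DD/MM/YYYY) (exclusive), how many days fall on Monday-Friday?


Start: 2008-06-26 (Thursday)
End (exclusive): 2008-07-29 (Tuesday)
Total calendar days: 33
Full weeks: 33 // 7 = 4 -> 20 weekdays
Remaining 5 days starting on Thursday:
  Thu(w), Fri(w), Sat(-), Sun(-), Mon(w) -> 3 weekdays
Total business days: 20 + 3 = 23

23


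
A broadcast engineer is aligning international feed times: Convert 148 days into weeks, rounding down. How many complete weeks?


Total days: 148
Days per week: 7
Division: 148 / 7 = 21 remainder 1
Complete weeks: 21
Remaining days: 1

21


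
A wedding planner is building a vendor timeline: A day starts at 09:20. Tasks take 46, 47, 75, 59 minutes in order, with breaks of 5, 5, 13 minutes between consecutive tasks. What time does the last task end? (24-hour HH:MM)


Start: 09:20 = 560 min from midnight
  after task 1 (46 min): 10:06
  after break (5 min): 10:11
  after task 2 (47 min): 10:58
  after break (5 min): 11:03
  after task 3 (75 min): 12:18
  after break (13 min): 12:31
  after task 4 (59 min): 13:30
Total elapsed: 250 minutes
End time: 13:30

13:30


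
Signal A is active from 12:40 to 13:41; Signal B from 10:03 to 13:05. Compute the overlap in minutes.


Interval A: [760, 821] minutes from midnight
Interval B: [603, 785] minutes from midnight
Overlap start = max(760, 603) = 760
Overlap end = min(821, 785) = 785
Overlap = 785 - 760 = 25 minutes

25


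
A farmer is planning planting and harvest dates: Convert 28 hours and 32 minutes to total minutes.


Hours: 28
Minutes: 32
Convert hours to minutes: 28 x 60 = 1680
Add remaining minutes: 1680 + 32 = 1712

1712


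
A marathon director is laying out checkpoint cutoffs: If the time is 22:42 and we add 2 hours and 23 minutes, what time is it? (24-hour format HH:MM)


Start time: 22:42
Adding: 2 hours 23 minutes
Minutes: 42 + 23 = 65
Minute overflow: 65 >= 60, so carry 1 hour, minutes = 5
Hours: 22 + 2 + 1 = 25
Hour wraparound: 25 mod 24 = 1
Result: 01:05

01:05


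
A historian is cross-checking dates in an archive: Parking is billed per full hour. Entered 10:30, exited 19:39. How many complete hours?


Start: 10:30
End: 19:39
Hour difference: 19 - 10 = 9 hours
Minute difference: 39 - 30 = 9 minutes
Total minutes: 549
Complete hours: 549 / 60 = 9 (remainder 9)

9


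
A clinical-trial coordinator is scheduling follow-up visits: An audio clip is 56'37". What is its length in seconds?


Minutes: 56
Seconds: 37
Convert minutes to seconds: 56 x 60 = 3360
Add remaining seconds: 3360 + 37 = 3397

3397


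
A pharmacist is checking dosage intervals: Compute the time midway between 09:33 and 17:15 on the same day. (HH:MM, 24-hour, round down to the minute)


Start time: 09:33 = 573 minutes from midnight
End time: 17:15 = 1035 minutes from midnight
Sum: 573 + 1035 = 1608
Midpoint: 1608 / 2 = 804 minutes
Convert: 804 / 60 = 13 hours, 24 minutes
Result: 13:24

13:24


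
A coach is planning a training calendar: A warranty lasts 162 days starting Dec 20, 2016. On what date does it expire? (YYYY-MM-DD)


Start: 2016-12-20
Adding 162 days
Days remaining in December: 11
After December: 151 days still to add
January 2017: 31 days, 120 remaining
February 2017: 28 days, 92 remaining
March 2017: 31 days, 61 remaining
April 2017: 30 days, 31 remaining
Result: 2017-05-31

2017-05-31


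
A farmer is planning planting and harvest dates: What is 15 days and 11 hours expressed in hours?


Days: 15
Extra hours: 11
Hours per day: 24
Days to hours: 15 x 24 = 360
Total: 360 + 11 = 371

371


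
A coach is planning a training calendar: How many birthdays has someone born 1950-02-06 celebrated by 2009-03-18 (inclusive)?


Birth: 1950-02-06
Reference: 2009-03-18
Year difference: 2009 - 1950 = 59
Has birthday (02-06) occurred by 03-18? Yes
Age in full years: 59

59


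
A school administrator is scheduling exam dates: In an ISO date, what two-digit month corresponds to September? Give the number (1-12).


Calendar month order:
8. August
9. September <--
10. October
September is month number 9

9


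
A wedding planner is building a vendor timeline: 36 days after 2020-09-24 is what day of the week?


Start: 2020-09-24 (Thursday)
Step 1 - find target date: add 36 days
  2020-09-24 + 36 days = 2020-10-30
Step 2 - day of week:
  36 mod 7 = 1
  Thursday + 1 days -> Friday
Result: Friday (2020-10-30)

Friday


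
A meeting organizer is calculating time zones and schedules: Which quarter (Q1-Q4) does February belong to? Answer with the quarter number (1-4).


Month: February (month 2)
Q1: January-March (months 1-3)
Q2: April-June (months 4-6)
Q3: July-September (months 7-9)
Q4: October-December (months 10-12)
Month 2 falls in Q1

1


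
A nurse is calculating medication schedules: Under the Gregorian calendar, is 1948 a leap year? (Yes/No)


Year: 1948
Divisible by 4? 1948 / 4 = 487.0 -> Yes
Divisible by 100? 1948 / 100 = 19.48 -> No
Divisible by 4 but not 100, so it IS a leap year

Yes


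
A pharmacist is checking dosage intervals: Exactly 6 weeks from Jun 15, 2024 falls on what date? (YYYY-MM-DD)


Start: 2024-06-15
Weeks to add: 6
Convert to days: 6 x 7 = 42 days
Add 42 days to 2024-06-15
Result: 2024-07-27

2024-07-27


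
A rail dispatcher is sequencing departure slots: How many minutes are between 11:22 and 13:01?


Start time: 11:22 = 682 minutes from midnight
End time: 13:01 = 781 minutes from midnight
Difference: 781 - 682 = 99 minutes
That is 1 hours and 39 minutes

99


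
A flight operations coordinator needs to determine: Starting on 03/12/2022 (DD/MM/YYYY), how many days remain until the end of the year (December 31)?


Start: December 03, 2022
End: December 31, 2022
Days left in December: 28
Total: 28 days

28


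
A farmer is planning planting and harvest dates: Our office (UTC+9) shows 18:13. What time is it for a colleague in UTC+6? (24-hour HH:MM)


Local time: 18:13 at UTC+9 (offset 9h)
Target zone: UTC+6 (offset 6h)
Difference: 6 - (9) = -3 hours
Calculation: 18 + (-3) = 15
Result: 15:13

15:13


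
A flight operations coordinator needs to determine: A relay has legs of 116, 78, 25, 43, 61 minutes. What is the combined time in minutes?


Durations: 116, 78, 25, 43, 61
Running sum: 116
+ 78 = 194
+ 25 = 219
+ 43 = 262
+ 61 = 323
Total duration: 323 minutes
That is 5 hours and 23 minutes

323


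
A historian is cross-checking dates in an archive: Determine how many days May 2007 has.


Month: May
Year: 2007
May is a 31-day month
Total: 31 days

31


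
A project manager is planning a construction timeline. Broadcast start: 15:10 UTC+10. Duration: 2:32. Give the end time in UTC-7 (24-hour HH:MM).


Start: 15:10 in UTC+10
Step 1 - add duration:
  minutes: 10 + 32 = 42
  hours: 15 + 2 + 0 = 17
  end in UTC+10: 17:42
Step 2 - convert UTC+10 -> UTC-7:
  offset difference: -7 - (10) = -17 hours
  17 + (-17) = 0 -> mod 24 = 0
Result: 00:42 in UTC-7

00:42


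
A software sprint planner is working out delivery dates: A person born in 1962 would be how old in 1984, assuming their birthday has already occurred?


Birth year: 1962
Current year: 1984
Age = current year - birth year
Age = 1984 - 1962 = 22

22


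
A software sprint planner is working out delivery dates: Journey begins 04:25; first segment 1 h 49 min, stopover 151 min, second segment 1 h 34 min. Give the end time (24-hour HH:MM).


Depart: 04:25
Leg 1: +109 min -> 06:14
Layover: +151 min -> 08:45
Leg 2: +94 min -> 10:19
Total travel: 354 minutes = 5h 54m
Arrival: 10:19

10:19


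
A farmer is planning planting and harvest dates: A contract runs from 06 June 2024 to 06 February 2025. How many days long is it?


Start date: 2024-06-06
End date: 2025-02-06
Jun 2024: +25 days
Jul 2024: +31 days
Aug 2024: +31 days
... (6 more months)
Total: 245 days

245


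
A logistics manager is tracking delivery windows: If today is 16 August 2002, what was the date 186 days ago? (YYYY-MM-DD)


Start: 2002-08-16
Subtracting 186 days
Days already passed in August: 16
After going back through August: 170 more days to subtract
July 2002: 31 days, 139 remaining
June 2002: 30 days, 109 remaining
May 2002: 31 days, 78 remaining
April 2002: 30 days, 48 remaining
Result: 2002-02-11

2002-02-11


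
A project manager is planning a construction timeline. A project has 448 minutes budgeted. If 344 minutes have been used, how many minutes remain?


Total budget: 448 minutes
Time used: 344 minutes
Remaining: 448 - 344 = 104 minutes
Percent used: 76.8%
Percent remaining: 23.2%

104


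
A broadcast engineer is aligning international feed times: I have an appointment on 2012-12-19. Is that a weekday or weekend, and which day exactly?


Date: 2012-12-19
January 1, 2012 is a Sunday
Day of year: 354
Offset from Jan 1: 353 days
353 mod 7 = 3
Result: Wednesday

Wednesday


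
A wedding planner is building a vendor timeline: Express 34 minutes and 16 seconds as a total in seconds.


Minutes: 34
Seconds: 16
Convert minutes to seconds: 34 x 60 = 2040
Add remaining seconds: 2040 + 16 = 2056

2056


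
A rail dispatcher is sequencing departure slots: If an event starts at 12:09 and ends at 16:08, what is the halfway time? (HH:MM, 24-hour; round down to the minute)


Start time: 12:09 = 729 minutes from midnight
End time: 16:08 = 968 minutes from midnight
Sum: 729 + 968 = 1697
Midpoint: 1697 / 2 = 848 minutes
Convert: 848 / 60 = 14 hours, 8 minutes
Result: 14:08

14:08


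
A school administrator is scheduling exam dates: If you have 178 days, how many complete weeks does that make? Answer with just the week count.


Total days: 178
Days per week: 7
Division: 178 / 7 = 25 remainder 3
Complete weeks: 25
Remaining days: 3

25


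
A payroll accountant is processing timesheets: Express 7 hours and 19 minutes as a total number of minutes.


Hours: 7
Extra minutes: 19
Minutes per hour: 60
Hours to minutes: 7 x 60 = 420
Total: 420 + 19 = 439

439


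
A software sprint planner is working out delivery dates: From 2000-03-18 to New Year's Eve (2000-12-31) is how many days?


Start: March 18, 2000
End: December 31, 2000
Days left in March: 13
April: 30
May: 31
June: 30
July: 31
... plus remaining months
Sum of remaining months: 275
Total: 13 + 275 = 288

288


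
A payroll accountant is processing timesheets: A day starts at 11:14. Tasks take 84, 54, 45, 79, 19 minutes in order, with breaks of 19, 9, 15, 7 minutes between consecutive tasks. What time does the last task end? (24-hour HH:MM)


Start: 11:14 = 674 min from midnight
  after task 1 (84 min): 12:38
  after break (19 min): 12:57
  after task 2 (54 min): 13:51
  after break (9 min): 14:00
  after task 3 (45 min): 14:45
  after break (15 min): 15:00
  after task 4 (79 min): 16:19
  after break (7 min): 16:26
  after task 5 (19 min): 16:45
Total elapsed: 331 minutes
End time: 16:45

16:45


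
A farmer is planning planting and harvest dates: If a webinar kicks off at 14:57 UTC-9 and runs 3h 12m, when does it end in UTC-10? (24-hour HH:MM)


Start: 14:57 in UTC-9
Step 1 - add duration:
  minutes: 57 + 12 = 69 (carry 1h)
  hours: 14 + 3 + 1 = 18
  end in UTC-9: 18:09
Step 2 - convert UTC-9 -> UTC-10:
  offset difference: -10 - (-9) = -1 hours
  18 + (-1) = 17 -> mod 24 = 17
Result: 17:09 in UTC-10

17:09


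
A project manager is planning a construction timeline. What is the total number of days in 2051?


Year: 2051
Check leap year rules:
Divisible by 4? No
2051 is not a leap year
Days: 365

365


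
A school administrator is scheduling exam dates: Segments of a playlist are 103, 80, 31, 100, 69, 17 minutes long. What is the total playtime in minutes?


Durations: 103, 80, 31, 100, 69, 17
Running sum: 103
+ 80 = 183
+ 31 = 214
+ 100 = 314
+ 69 = 383
+ 17 = 400
Total duration: 400 minutes
That is 6 hours and 40 minutes

400


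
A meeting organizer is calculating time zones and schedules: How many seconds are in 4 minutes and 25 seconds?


Minutes: 4
Extra seconds: 25
Seconds per minute: 60
Minutes to seconds: 4 x 60 = 240
Total: 240 + 25 = 265

265


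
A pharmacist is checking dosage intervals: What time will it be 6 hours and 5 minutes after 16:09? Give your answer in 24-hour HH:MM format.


Start time: 16:09
Adding: 6 hours 5 minutes
Minutes: 9 + 5 = 14
Hours: 16 + 6 + 0 = 22
Result: 22:14

22:14


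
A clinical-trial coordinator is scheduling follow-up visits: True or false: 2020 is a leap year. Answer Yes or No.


Year: 2020
Divisible by 4? 2020 / 4 = 505.0 -> Yes
Divisible by 100? 2020 / 100 = 20.2 -> No
Divisible by 4 but not 100, so it IS a leap year

Yes


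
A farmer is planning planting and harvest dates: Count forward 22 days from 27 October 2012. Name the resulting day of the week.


Start: 2012-10-27 (Saturday)
Step 1 - find target date: add 22 days
  2012-10-27 + 22 days = 2012-11-18
Step 2 - day of week:
  22 mod 7 = 1
  Saturday + 1 days -> Sunday
Result: Sunday (2012-11-18)

Sunday
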